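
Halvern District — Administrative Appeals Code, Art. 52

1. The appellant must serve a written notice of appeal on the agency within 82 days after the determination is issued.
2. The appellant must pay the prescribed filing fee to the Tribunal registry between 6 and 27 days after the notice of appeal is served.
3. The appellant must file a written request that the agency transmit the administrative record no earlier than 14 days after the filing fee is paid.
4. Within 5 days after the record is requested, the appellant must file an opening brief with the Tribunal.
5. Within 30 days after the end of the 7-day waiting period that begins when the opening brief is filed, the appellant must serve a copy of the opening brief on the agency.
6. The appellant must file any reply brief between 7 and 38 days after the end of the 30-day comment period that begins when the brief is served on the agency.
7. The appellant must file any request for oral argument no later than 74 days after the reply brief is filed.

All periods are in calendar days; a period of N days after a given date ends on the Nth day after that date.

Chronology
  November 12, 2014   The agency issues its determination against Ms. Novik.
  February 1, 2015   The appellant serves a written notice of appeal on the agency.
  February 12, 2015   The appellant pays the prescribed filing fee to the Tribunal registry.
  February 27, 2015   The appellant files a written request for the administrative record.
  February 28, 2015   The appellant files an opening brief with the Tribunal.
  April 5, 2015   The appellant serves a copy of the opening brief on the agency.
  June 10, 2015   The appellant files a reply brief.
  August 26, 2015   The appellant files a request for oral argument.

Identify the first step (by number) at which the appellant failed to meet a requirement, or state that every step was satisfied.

Step 7

(1) due by November 12, 2014 + 82 days = February 2, 2015; done February 1, 2015 — timely.
(2) the permitted window runs from February 1, 2015 + 6 = February 7, 2015 to February 1, 2015 + 27 = February 28, 2015; February 12, 2015 falls inside that range.
(3) permitted from February 12, 2015 + 14 days = February 26, 2015 onward; done February 27, 2015 — permitted.
(4) due by February 27, 2015 + 5 days = March 4, 2015; February 28, 2015 is within that limit.
(5) due by March 7, 2015 + 30 days = April 6, 2015; done April 5, 2015 — timely.
(6) the permitted window runs from May 5, 2015 + 7 = May 12, 2015 to May 5, 2015 + 38 = June 12, 2015; done June 10, 2015 — within the window.
(7) due by June 10, 2015 + 74 days = August 23, 2015; not done until August 26, 2015, 3 days after the deadline.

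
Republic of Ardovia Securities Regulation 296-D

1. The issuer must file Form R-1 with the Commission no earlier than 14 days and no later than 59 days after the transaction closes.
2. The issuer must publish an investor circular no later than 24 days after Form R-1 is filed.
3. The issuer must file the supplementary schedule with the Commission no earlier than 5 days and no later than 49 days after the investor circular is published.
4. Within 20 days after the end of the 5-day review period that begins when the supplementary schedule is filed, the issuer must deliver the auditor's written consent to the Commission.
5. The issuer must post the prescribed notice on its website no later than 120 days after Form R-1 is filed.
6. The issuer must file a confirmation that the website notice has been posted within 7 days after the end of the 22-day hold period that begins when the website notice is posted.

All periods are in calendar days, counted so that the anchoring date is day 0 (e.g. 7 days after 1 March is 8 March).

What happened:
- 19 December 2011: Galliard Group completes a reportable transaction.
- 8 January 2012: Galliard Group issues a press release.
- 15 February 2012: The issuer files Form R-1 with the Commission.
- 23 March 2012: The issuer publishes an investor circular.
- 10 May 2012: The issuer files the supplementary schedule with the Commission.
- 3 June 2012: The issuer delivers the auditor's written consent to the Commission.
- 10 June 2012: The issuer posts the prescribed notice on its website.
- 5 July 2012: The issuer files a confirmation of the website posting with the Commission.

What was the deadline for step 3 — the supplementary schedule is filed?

Step 3 runs from 23 March 2012, when the investor circular is published. The window is 5–49 days after 23 March 2012; it closes on 11 May 2012.

11 May 2012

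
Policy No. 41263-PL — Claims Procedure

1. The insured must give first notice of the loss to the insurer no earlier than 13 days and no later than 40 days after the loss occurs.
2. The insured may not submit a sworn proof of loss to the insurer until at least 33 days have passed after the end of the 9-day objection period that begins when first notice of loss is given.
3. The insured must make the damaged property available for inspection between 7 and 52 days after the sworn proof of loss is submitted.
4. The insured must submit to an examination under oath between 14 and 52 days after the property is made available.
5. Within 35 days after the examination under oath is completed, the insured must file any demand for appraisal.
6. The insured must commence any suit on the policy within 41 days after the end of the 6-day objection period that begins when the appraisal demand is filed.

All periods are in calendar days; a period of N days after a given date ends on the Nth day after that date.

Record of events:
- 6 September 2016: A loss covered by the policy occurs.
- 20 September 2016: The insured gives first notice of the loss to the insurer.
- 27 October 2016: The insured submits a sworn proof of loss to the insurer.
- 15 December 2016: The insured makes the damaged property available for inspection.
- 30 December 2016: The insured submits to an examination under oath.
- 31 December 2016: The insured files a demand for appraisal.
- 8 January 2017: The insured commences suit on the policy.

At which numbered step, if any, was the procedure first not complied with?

Step 2

Step 1 — 13 and 40 days from 6 September 2016 (when the loss occurs) are 19 September 2016 and 16 October 2016 respectively; done 20 September 2016, which is between those dates.
Step 2 — must wait 33 days from 29 September 2016 (end of the 9-day objection period, which began when first notice of loss is given on 20 September 2016), so not before 1 November 2016; 27 October 2016 is 5 days before the earliest permitted date.
Later steps need not be reached.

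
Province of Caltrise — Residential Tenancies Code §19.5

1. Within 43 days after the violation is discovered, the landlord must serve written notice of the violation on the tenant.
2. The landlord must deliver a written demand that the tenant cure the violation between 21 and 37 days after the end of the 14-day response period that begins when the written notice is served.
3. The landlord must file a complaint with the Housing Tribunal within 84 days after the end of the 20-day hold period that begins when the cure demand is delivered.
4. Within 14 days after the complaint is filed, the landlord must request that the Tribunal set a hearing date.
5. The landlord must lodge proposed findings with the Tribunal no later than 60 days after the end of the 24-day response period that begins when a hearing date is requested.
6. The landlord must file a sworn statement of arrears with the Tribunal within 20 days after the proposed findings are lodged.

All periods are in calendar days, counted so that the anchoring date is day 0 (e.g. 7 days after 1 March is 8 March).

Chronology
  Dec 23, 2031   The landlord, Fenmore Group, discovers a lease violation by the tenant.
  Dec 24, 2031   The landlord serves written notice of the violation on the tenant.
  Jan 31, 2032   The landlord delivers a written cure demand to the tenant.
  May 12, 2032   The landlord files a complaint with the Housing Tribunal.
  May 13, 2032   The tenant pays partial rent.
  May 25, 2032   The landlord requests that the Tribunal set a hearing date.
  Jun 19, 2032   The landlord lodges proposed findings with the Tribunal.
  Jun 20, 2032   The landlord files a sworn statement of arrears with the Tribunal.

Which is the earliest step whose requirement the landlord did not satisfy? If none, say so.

(1) due by Dec 23, 2031 + 43 days = Feb 4, 2032; completed Dec 24, 2031, before the deadline.
(2) the permitted window runs from Jan 7, 2032 + 21 = Jan 28, 2032 to Jan 7, 2032 + 37 = Feb 13, 2032; done Jan 31, 2032, which is between those dates.
(3) due by Feb 20, 2032 + 84 days = May 14, 2032; completed May 12, 2032, before the deadline.
(4) due by May 12, 2032 + 14 days = May 26, 2032; May 25, 2032 is within that limit.
(5) due by Jun 18, 2032 + 60 days = Aug 17, 2032; completed Jun 19, 2032, before the deadline.
(6) due by Jun 19, 2032 + 20 days = Jul 9, 2032; Jun 20, 2032 is within that limit.

None — every step was satisfied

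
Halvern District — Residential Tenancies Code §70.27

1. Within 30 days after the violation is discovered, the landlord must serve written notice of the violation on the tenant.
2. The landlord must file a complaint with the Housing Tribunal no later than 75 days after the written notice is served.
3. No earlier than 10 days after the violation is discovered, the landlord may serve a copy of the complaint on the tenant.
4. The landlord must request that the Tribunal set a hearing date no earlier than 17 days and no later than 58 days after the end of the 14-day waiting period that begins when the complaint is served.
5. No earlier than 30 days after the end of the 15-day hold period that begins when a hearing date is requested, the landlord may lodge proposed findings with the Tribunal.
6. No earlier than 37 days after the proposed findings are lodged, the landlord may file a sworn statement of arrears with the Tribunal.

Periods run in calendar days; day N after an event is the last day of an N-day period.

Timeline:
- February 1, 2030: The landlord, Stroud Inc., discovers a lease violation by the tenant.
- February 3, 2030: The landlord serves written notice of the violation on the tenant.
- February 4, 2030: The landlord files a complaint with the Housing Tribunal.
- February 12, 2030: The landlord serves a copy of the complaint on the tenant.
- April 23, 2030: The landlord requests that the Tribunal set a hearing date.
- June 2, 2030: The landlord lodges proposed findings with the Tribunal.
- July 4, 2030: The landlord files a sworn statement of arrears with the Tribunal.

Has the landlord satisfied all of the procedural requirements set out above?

No

Step 1 — counting 30 days from February 1, 2030 (when the violation is discovered) gives a deadline of March 3, 2030; done February 3, 2030 — timely.
Step 2 — counting 75 days from February 3, 2030 (when the written notice is served) gives a deadline of April 19, 2030; February 4, 2030 is within that limit.
Step 3 — must wait 10 days from February 1, 2030 (when the violation is discovered), so not before February 11, 2030; February 12, 2030 is on or after that date.
Step 4 — 17 and 58 days from February 26, 2030 (end of the 14-day waiting period, which began when the complaint is served on February 12, 2030) are March 15, 2030 and April 25, 2030 respectively; done April 23, 2030 — within the window.
Step 5 — must wait 30 days from May 8, 2030 (end of the 15-day hold period, which began when a hearing date is requested on April 23, 2030), so not before June 7, 2030; done June 2, 2030 — 5 days too early.
The procedure was therefore not followed at step 5.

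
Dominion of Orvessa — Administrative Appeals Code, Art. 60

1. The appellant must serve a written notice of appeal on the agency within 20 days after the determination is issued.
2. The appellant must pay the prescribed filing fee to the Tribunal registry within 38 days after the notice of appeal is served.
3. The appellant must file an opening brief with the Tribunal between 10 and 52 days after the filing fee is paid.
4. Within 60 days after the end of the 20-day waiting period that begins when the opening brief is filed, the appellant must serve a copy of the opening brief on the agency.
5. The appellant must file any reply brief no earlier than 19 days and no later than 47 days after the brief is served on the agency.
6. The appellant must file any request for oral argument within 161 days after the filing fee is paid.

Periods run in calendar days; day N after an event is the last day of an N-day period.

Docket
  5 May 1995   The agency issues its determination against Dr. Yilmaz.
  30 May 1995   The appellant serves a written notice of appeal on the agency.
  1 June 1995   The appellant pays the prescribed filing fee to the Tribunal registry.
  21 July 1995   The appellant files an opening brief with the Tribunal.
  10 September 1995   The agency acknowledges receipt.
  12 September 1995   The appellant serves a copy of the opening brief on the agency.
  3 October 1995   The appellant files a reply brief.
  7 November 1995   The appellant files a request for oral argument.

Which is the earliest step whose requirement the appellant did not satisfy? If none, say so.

Step 1: 20 days after 5 May 1995 (when the determination is issued) is 25 May 1995; not done until 30 May 1995, 5 days after the deadline.
No need to go further; step 1 was not satisfied.

Step 1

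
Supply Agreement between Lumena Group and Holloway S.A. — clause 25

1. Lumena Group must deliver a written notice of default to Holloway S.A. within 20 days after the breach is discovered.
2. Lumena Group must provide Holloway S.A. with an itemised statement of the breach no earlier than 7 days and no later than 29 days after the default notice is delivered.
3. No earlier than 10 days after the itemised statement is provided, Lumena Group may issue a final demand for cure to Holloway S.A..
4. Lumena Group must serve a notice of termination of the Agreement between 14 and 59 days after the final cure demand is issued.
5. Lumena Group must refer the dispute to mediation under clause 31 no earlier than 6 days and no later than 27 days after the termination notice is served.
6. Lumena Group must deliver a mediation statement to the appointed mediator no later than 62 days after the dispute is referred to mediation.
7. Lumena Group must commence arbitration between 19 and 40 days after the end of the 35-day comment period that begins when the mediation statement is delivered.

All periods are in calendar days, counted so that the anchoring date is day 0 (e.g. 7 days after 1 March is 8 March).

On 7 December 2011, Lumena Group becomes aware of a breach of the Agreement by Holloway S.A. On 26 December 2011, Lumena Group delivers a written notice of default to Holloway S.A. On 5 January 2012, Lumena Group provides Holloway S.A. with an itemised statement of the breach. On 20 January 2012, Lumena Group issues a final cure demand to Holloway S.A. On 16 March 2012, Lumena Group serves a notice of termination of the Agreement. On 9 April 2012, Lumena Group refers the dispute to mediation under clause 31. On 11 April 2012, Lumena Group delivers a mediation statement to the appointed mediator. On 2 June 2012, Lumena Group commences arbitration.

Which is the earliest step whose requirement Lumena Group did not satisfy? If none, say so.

Step 1 — counting 20 days from 7 December 2011 (when the breach is discovered) gives a deadline of 27 December 2011; 26 December 2011 is within that limit.
Step 2 — 7 and 29 days from 26 December 2011 (when the default notice is delivered) are 2 January 2012 and 24 January 2012 respectively; done 5 January 2012, which is between those dates.
Step 3 — must wait 10 days from 5 January 2012 (when the itemised statement is provided), so not before 15 January 2012; done 20 January 2012 — permitted.
Step 4 — 14 and 59 days from 20 January 2012 (when the final cure demand is issued) are 3 February 2012 and 19 March 2012 respectively; done 16 March 2012 — within the window.
Step 5 — 6 and 27 days from 16 March 2012 (when the termination notice is served) are 22 March 2012 and 12 April 2012 respectively; done 9 April 2012 — within the window.
Step 6 — counting 62 days from 9 April 2012 (when the dispute is referred to mediation) gives a deadline of 10 June 2012; done 11 April 2012 — timely.
Step 7 — 19 and 40 days from 16 May 2012 (end of the 35-day comment period, which began when the mediation statement is delivered on 11 April 2012) are 4 June 2012 and 25 June 2012 respectively; 2 June 2012 is 2 days too early.

Step 7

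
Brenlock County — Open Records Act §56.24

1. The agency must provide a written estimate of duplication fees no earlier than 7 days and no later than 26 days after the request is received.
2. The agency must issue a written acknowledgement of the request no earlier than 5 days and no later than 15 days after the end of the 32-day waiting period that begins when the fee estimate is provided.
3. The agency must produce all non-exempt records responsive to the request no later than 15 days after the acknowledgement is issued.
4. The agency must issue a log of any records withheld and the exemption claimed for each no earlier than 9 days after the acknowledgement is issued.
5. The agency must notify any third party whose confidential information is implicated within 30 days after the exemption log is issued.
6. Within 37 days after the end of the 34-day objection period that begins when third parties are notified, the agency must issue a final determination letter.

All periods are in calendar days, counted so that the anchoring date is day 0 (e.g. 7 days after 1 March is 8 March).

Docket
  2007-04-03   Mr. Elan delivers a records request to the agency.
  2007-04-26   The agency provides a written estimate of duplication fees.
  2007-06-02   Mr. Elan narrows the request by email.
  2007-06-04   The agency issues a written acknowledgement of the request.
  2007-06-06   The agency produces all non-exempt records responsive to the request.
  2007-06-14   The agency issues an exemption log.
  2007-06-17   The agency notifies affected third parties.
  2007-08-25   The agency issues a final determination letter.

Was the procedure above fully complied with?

Step 1 — 7 and 26 days from 2007-04-03 (when the request is received) are 2007-04-10 and 2007-04-29 respectively; done 2007-04-26, which is between those dates.
Step 2 — 5 and 15 days from 2007-05-28 (end of the 32-day waiting period, which began when the fee estimate is provided on 2007-04-26) are 2007-06-02 and 2007-06-12 respectively; done 2007-06-04 — within the window.
Step 3 — counting 15 days from 2007-06-04 (when the acknowledgement is issued) gives a deadline of 2007-06-19; completed 2007-06-06, before the deadline.
Step 4 — must wait 9 days from 2007-06-04 (when the acknowledgement is issued), so not before 2007-06-13; 2007-06-14 is on or after that date.
Step 5 — counting 30 days from 2007-06-14 (when the exemption log is issued) gives a deadline of 2007-07-14; 2007-06-17 is within that limit.
Step 6 — counting 37 days from 2007-07-21 (end of the 34-day objection period, which began when third parties are notified on 2007-06-17) gives a deadline of 2007-08-27; done 2007-08-25 — timely.

Yes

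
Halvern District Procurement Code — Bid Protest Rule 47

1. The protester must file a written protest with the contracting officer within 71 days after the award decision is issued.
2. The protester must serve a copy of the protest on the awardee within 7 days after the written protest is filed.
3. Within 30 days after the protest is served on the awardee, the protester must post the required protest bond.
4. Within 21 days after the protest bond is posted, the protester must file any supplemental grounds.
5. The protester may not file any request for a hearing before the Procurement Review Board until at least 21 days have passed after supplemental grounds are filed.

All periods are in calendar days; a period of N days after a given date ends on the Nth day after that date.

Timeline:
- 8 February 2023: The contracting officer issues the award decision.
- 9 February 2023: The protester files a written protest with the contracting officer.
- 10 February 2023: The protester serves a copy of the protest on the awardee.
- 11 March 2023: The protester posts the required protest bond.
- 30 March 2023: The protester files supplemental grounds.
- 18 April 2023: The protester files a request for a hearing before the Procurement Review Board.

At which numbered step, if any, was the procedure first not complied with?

Step 5

Step 1: 71 days after 8 February 2023 (when the award decision is issued) is 20 April 2023; completed 9 February 2023, before the deadline.
Step 2: 7 days after 9 February 2023 (when the written protest is filed) is 16 February 2023; 10 February 2023 is within that limit.
Step 3: 30 days after 10 February 2023 (when the protest is served on the awardee) is 12 March 2023; 11 March 2023 is within that limit.
Step 4: 21 days after 11 March 2023 (when the protest bond is posted) is 1 April 2023; done 30 March 2023 — timely.
Step 5: the earliest permitted date is 21 days after 30 March 2023 (when supplemental grounds are filed), i.e. 20 April 2023; done 18 April 2023 — 2 days too early.
That is the first point of non-compliance.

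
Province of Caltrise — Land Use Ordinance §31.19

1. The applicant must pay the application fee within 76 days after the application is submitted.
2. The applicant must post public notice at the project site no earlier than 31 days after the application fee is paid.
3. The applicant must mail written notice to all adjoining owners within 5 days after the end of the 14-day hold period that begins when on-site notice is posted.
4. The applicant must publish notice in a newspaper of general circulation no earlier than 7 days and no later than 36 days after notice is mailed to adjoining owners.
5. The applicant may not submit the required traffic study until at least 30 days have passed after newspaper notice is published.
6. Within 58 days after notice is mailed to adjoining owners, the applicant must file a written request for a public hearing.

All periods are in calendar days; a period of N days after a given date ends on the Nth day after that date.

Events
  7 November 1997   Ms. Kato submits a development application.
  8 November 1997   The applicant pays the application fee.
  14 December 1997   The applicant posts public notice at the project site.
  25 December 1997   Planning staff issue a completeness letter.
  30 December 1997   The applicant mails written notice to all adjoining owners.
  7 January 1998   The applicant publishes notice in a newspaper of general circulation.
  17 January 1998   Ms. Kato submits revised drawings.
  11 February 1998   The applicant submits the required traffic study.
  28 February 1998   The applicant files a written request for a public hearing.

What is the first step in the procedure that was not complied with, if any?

(1) due by 7 November 1997 + 76 days = 22 January 1998; done 8 November 1997 — timely.
(2) permitted from 8 November 1997 + 31 days = 9 December 1997 onward; done 14 December 1997, after the minimum wait.
(3) due by 28 December 1997 + 5 days = 2 January 1998; completed 30 December 1997, before the deadline.
(4) the permitted window runs from 30 December 1997 + 7 = 6 January 1998 to 30 December 1997 + 36 = 4 February 1998; done 7 January 1998, which is between those dates.
(5) permitted from 7 January 1998 + 30 days = 6 February 1998 onward; done 11 February 1998, after the minimum wait.
(6) due by 30 December 1997 + 58 days = 26 February 1998; 28 February 1998 misses that deadline by 2 days.

Step 6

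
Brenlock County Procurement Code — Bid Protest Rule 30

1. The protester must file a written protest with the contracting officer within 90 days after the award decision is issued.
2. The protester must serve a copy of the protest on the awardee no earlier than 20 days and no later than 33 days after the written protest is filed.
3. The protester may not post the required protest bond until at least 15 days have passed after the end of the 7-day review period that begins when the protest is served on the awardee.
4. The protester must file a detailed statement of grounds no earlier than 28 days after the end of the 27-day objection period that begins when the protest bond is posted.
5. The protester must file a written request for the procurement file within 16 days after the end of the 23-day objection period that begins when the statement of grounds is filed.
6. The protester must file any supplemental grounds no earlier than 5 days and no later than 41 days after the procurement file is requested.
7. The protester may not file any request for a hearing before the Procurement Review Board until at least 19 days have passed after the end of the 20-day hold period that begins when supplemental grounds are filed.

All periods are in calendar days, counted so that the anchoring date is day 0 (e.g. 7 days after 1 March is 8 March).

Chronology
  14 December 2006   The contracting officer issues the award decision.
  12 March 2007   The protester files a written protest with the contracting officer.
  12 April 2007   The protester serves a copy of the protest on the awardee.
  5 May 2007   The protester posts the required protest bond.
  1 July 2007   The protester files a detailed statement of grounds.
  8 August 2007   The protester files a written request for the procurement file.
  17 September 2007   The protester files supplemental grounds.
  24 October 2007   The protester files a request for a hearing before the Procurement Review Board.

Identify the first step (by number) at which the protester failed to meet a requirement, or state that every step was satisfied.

Step 7

Step 1 — counting 90 days from 14 December 2006 (when the award decision is issued) gives a deadline of 14 March 2007; completed 12 March 2007, before the deadline.
Step 2 — 20 and 33 days from 12 March 2007 (when the written protest is filed) are 1 April 2007 and 14 April 2007 respectively; 12 April 2007 falls inside that range.
Step 3 — must wait 15 days from 19 April 2007 (end of the 7-day review period, which began when the protest is served on the awardee on 12 April 2007), so not before 4 May 2007; 5 May 2007 is on or after that date.
Step 4 — must wait 28 days from 1 June 2007 (end of the 27-day objection period, which began when the protest bond is posted on 5 May 2007), so not before 29 June 2007; done 1 July 2007, after the minimum wait.
Step 5 — counting 16 days from 24 July 2007 (end of the 23-day objection period, which began when the statement of grounds is filed on 1 July 2007) gives a deadline of 9 August 2007; 8 August 2007 is within that limit.
Step 6 — 5 and 41 days from 8 August 2007 (when the procurement file is requested) are 13 August 2007 and 18 September 2007 respectively; 17 September 2007 falls inside that range.
Step 7 — must wait 19 days from 7 October 2007 (end of the 20-day hold period, which began when supplemental grounds are filed on 17 September 2007), so not before 26 October 2007; done 24 October 2007 — 2 days too early.
No need to go further; step 7 was not satisfied.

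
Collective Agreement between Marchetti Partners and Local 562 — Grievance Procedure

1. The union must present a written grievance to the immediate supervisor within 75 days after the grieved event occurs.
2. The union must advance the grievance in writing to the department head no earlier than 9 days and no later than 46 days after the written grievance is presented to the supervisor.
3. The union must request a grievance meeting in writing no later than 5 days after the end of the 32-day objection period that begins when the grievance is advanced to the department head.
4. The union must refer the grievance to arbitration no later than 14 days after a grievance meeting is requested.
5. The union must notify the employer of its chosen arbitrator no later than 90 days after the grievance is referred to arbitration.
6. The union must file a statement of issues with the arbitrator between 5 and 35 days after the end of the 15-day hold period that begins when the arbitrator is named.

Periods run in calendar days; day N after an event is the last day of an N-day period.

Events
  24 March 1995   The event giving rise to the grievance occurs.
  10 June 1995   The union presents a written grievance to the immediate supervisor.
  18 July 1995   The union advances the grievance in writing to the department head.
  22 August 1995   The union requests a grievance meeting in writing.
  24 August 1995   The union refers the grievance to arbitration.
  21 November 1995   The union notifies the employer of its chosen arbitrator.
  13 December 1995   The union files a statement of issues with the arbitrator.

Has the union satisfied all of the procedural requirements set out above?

Step 1: 75 days after 24 March 1995 (when the grieved event occurs) is 7 June 1995; done 10 June 1995 — 3 days late.
No need to go further; step 1 was not satisfied.

No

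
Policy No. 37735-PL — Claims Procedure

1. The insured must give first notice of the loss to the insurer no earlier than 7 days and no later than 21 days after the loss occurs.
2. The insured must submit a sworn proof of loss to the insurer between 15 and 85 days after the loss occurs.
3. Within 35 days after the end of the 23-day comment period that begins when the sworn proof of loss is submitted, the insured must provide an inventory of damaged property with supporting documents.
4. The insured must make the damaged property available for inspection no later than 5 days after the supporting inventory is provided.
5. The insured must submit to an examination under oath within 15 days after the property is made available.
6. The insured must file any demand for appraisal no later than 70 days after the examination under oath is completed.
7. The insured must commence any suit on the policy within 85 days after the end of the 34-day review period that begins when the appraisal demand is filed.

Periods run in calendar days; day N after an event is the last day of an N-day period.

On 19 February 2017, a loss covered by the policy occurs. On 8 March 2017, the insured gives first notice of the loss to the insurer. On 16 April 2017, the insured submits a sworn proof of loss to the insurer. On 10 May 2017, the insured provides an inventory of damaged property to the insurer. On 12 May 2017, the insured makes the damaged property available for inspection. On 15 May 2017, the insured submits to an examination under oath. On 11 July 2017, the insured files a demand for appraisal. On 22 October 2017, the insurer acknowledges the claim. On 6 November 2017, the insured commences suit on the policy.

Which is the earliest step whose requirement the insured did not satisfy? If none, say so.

None — every step was satisfied

Step 1 — 7 and 21 days from 19 February 2017 (when the loss occurs) are 26 February 2017 and 12 March 2017 respectively; done 8 March 2017, which is between those dates.
Step 2 — 15 and 85 days from 19 February 2017 (when the loss occurs) are 6 March 2017 and 15 May 2017 respectively; done 16 April 2017, which is between those dates.
Step 3 — counting 35 days from 9 May 2017 (end of the 23-day comment period, which began when the sworn proof of loss is submitted on 16 April 2017) gives a deadline of 13 June 2017; completed 10 May 2017, before the deadline.
Step 4 — counting 5 days from 10 May 2017 (when the supporting inventory is provided) gives a deadline of 15 May 2017; 12 May 2017 is within that limit.
Step 5 — counting 15 days from 12 May 2017 (when the property is made available) gives a deadline of 27 May 2017; done 15 May 2017 — timely.
Step 6 — counting 70 days from 15 May 2017 (when the examination under oath is completed) gives a deadline of 24 July 2017; done 11 July 2017 — timely.
Step 7 — counting 85 days from 14 August 2017 (end of the 34-day review period, which began when the appraisal demand is filed on 11 July 2017) gives a deadline of 7 November 2017; completed 6 November 2017, before the deadline.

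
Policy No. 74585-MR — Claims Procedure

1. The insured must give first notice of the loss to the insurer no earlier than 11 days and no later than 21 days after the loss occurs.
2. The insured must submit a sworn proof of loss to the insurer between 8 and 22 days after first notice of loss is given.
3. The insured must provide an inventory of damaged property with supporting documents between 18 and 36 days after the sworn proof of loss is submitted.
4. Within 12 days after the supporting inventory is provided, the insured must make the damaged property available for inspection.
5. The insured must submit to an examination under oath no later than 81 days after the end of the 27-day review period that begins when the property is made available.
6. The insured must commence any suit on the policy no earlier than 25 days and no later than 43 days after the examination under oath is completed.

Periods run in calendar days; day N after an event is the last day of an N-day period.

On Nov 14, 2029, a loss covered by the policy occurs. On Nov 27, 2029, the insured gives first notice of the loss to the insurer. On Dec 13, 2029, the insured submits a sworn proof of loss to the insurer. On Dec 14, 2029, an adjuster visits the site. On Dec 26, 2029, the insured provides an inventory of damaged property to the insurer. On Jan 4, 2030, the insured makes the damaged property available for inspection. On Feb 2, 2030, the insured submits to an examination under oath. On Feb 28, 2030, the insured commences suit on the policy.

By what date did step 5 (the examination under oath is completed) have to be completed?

Apr 22, 2030

The property is made available on Jan 4, 2030; the 27-day review period therefore ends Jan 31, 2030, and step 5 runs from that date. 81 days after Jan 31, 2030 is Apr 22, 2030.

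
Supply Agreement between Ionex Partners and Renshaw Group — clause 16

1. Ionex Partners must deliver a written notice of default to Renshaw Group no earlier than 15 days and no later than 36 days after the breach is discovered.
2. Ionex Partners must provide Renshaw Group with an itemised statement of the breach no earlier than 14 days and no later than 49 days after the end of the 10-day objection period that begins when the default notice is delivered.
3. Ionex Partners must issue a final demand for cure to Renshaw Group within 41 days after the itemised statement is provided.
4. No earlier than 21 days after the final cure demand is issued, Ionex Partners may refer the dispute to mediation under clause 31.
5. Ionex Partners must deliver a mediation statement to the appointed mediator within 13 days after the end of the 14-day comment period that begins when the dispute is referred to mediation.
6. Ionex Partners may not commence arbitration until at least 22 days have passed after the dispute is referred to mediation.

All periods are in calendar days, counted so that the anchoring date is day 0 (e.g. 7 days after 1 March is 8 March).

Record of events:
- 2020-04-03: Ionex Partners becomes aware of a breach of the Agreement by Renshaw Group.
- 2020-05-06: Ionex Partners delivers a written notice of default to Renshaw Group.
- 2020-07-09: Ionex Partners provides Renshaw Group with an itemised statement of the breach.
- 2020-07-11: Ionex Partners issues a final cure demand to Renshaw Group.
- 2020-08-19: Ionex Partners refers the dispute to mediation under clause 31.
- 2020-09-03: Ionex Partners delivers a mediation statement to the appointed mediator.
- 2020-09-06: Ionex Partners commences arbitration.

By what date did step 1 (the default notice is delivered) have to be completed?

2020-05-09

Step 1 runs from 2020-04-03, when the breach is discovered. The window is 15–36 days after 2020-04-03; it closes on 2020-05-09.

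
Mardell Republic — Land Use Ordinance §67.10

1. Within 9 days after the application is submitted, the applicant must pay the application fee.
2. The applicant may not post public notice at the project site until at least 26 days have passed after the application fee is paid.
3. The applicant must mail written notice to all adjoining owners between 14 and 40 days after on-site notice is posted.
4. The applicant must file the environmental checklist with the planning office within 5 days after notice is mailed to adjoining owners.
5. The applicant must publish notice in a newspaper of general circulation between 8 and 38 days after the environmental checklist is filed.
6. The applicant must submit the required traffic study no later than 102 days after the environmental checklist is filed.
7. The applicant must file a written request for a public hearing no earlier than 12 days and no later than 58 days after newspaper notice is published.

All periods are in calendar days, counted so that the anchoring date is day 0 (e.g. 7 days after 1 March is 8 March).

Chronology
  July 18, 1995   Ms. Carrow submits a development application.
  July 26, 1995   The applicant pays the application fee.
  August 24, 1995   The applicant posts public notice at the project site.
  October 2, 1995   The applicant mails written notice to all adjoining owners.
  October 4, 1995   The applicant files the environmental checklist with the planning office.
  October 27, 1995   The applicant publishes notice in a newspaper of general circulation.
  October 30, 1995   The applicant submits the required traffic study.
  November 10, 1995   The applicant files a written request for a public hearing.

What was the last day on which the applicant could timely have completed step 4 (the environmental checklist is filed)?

Step 4 runs from October 2, 1995, when notice is mailed to adjoining owners. 5 days after October 2, 1995 is October 7, 1995.

October 7, 1995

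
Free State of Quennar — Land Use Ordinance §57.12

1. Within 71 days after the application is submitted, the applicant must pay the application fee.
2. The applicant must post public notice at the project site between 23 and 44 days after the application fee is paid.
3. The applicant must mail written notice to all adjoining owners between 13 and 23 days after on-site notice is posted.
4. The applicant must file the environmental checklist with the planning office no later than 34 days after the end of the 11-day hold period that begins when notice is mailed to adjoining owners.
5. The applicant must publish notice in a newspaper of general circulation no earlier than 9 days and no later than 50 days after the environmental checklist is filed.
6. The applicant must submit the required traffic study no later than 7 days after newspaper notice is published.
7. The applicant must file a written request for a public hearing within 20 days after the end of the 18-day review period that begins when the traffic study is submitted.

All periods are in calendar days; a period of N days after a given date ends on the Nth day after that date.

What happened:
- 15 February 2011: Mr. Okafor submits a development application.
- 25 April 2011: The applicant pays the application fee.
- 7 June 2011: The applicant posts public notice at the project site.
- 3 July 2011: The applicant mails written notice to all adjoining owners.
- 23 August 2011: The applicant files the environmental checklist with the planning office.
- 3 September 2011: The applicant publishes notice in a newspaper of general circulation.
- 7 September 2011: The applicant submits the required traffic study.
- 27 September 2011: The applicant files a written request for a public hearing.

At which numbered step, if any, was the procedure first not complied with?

Step 3

Step 1 — counting 71 days from 15 February 2011 (when the application is submitted) gives a deadline of 27 April 2011; completed 25 April 2011, before the deadline.
Step 2 — 23 and 44 days from 25 April 2011 (when the application fee is paid) are 18 May 2011 and 8 June 2011 respectively; done 7 June 2011 — within the window.
Step 3 — 13 and 23 days from 7 June 2011 (when on-site notice is posted) are 20 June 2011 and 30 June 2011 respectively; 3 July 2011 is 3 days past the end of the window.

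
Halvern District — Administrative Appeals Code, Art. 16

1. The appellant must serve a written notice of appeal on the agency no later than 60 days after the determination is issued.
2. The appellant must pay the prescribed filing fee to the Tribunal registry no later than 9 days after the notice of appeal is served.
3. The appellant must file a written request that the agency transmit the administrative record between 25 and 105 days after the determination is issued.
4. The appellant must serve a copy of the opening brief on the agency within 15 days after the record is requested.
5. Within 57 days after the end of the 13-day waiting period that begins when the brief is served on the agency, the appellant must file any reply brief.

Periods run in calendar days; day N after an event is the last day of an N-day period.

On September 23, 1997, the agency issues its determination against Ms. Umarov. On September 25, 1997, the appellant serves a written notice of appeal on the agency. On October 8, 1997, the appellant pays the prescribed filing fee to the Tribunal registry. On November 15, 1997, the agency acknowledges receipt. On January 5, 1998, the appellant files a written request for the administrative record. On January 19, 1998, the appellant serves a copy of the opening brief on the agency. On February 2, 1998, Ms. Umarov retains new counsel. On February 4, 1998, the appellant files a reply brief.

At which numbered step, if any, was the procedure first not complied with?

Step 1 — counting 60 days from September 23, 1997 (when the determination is issued) gives a deadline of November 22, 1997; done September 25, 1997 — timely.
Step 2 — counting 9 days from September 25, 1997 (when the notice of appeal is served) gives a deadline of October 4, 1997; not done until October 8, 1997, 4 days after the deadline.
The procedure was therefore not followed at step 2.

Step 2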